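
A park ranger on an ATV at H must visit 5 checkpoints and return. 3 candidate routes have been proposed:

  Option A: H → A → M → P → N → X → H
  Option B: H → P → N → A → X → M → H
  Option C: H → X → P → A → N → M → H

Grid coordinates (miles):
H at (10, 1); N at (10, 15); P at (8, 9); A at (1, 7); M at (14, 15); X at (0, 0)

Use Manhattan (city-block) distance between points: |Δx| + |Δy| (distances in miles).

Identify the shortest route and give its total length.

Option A: 15 + 21 + 12 + 8 + 25 + 11 = 92
Option B: 10 + 8 + 17 + 8 + 29 + 18 = 90
Option C: 11 + 17 + 9 + 17 + 4 + 18 = 76

Shortest is Option C, total 76 miles.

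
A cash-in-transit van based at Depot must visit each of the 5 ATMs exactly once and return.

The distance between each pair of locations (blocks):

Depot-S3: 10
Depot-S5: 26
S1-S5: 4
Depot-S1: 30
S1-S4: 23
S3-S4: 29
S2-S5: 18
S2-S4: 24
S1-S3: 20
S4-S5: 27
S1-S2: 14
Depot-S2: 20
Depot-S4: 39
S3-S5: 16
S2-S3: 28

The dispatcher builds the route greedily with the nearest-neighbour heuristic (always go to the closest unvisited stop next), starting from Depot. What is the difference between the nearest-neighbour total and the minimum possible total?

From Depot: S3=10, S2=20, S5=26, S1=30, S4=39 → choose S3 (10).
From S3: S5=16, S1=20, S2=28, S4=29 → choose S5 (16).
From S5: S1=4, S2=18, S4=27 → choose S1 (4).
From S1: S2=14, S4=23 → choose S2 (14).
From S2: S4=24 → choose S4 (24).
NN route Depot → S3 → S5 → S1 → S2 → S4 → Depot costs 107.
Optimal: Depot → S2 → S4 → S1 → S5 → S3 → Depot costs 97 (by enumerating all 60 distinct tours).
Excess = 107 − 97 = 10.

The nearest-neighbour route is 10 blocks longer than optimal.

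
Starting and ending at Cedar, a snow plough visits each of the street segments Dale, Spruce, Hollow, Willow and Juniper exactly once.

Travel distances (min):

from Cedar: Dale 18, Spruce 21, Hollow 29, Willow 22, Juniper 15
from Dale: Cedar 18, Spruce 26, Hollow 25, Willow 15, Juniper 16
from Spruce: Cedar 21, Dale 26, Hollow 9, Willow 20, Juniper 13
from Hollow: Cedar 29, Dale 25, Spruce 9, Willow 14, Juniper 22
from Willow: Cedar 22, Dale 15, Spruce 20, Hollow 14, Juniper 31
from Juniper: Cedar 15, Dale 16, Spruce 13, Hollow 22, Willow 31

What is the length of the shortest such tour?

Shortest round trip = 84 min.

With 5 stops there are 5!/2 = 60 distinct round trips (a route and its reverse cost the same).
Cedar→Dale→Spruce→Hollow→Willow→Juniper→Cedar: 18+26+9+14+31+15 = 113
Cedar→Dale→Spruce→Hollow→Juniper→Willow→Cedar: 18+26+9+22+31+22 = 128
Cedar→Dale→Spruce→Willow→Hollow→Juniper→Cedar: 18+26+20+14+22+15 = 115
Cedar→Dale→Spruce→Willow→Juniper→Hollow→Cedar: 18+26+20+31+22+29 = 146
Cedar→Dale→Spruce→Juniper→Hollow→Willow→Cedar: 18+26+13+22+14+22 = 115
Cedar→Dale→Spruce→Juniper→Willow→Hollow→Cedar: 18+26+13+31+14+29 = 131
Cedar→Dale→Hollow→Spruce→Willow→Juniper→Cedar: 18+25+9+20+31+15 = 118
Cedar→Dale→Hollow→Spruce→Juniper→Willow→Cedar: 18+25+9+13+31+22 = 118
Cedar→Dale→Hollow→Willow→Spruce→Juniper→Cedar: 18+25+14+20+13+15 = 105
Cedar→Dale→Hollow→Willow→Juniper→Spruce→Cedar: 18+25+14+31+13+21 = 122
Cedar→Dale→Hollow→Juniper→Spruce→Willow→Cedar: 18+25+22+13+20+22 = 120
Cedar→Dale→Hollow→Juniper→Willow→Spruce→Cedar: 18+25+22+31+20+21 = 137
Cedar→Dale→Willow→Spruce→Hollow→Juniper→Cedar: 18+15+20+9+22+15 = 99
Cedar→Dale→Willow→Spruce→Juniper→Hollow→Cedar: 18+15+20+13+22+29 = 117
… (46 more)
Cedar→Dale→Willow→Hollow→Spruce→Juniper→Cedar: 18+15+14+9+13+15 = 84  ← best
The minimum is 84.
One optimal route: Cedar → Dale → Willow → Hollow → Spruce → Juniper → Cedar (or its reverse).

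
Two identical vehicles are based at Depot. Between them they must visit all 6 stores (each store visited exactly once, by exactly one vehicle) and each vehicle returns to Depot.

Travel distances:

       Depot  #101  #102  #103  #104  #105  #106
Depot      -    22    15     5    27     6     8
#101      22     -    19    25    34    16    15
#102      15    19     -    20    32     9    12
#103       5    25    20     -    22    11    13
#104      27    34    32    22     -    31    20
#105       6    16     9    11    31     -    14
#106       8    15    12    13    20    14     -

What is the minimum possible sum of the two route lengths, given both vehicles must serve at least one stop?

Minimum combined distance: 106.

Try each way of splitting the stops between the two vehicles (each non-empty) and, for each split, find the best tour for each vehicle:
  {#101} + {#102, #103, #104, #105, #106}: 44 + 74 = 118
  {#102} + {#101, #103, #104, #105, #106}: 30 + 84 = 114
  {#101, #102} + {#103, #104, #105, #106}: 56 + 67 = 123
  {#103} + {#101, #102, #104, #105, #106}: 10 + 96 = 106
  {#101, #103} + {#102, #104, #105, #106}: 52 + 74 = 126
  {#102, #103} + {#101, #104, #105, #106}: 40 + 84 = 124
  … (31 splits in total)
Best: vehicle 1 Depot → #103 → Depot = 10; vehicle 2 Depot → #104 → #106 → #101 → #102 → #105 → Depot = 96; combined 106.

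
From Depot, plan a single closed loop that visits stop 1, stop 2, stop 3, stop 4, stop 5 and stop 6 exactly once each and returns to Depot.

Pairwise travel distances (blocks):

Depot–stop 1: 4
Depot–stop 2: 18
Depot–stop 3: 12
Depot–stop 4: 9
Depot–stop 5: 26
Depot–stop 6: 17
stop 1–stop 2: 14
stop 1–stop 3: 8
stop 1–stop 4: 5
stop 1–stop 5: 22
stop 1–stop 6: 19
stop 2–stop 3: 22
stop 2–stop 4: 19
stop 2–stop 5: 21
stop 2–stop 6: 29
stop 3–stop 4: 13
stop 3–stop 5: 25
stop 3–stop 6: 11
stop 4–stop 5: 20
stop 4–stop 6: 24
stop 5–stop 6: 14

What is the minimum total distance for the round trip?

With 6 stops there are 6!/2 = 360 distinct round trips (a route and its reverse cost the same).
Depot-stop 1-stop 2-stop 3-stop 4-stop 5-stop 6-Depot: 4+14+22+13+20+14+17 = 104
Depot-stop 1-stop 2-stop 3-stop 4-stop 6-stop 5-Depot: 4+14+22+13+24+14+26 = 117
Depot-stop 1-stop 2-stop 3-stop 5-stop 4-stop 6-Depot: 4+14+22+25+20+24+17 = 126
Depot-stop 1-stop 2-stop 3-stop 5-stop 6-stop 4-Depot: 4+14+22+25+14+24+9 = 112
Depot-stop 1-stop 2-stop 3-stop 6-stop 4-stop 5-Depot: 4+14+22+11+24+20+26 = 121
Depot-stop 1-stop 2-stop 3-stop 6-stop 5-stop 4-Depot: 4+14+22+11+14+20+9 = 94
Depot-stop 1-stop 2-stop 4-stop 3-stop 5-stop 6-Depot: 4+14+19+13+25+14+17 = 106
Depot-stop 1-stop 2-stop 4-stop 3-stop 6-stop 5-Depot: 4+14+19+13+11+14+26 = 101
… (352 more)
Depot-stop 1-stop 2-stop 5-stop 6-stop 3-stop 4-Depot: 4+14+21+14+11+13+9 = 86  ← best
The minimum is 86.
One optimal route: Depot → stop 1 → stop 2 → stop 5 → stop 6 → stop 3 → stop 4 → Depot (or its reverse).

86 blocks — the shortest possible round trip.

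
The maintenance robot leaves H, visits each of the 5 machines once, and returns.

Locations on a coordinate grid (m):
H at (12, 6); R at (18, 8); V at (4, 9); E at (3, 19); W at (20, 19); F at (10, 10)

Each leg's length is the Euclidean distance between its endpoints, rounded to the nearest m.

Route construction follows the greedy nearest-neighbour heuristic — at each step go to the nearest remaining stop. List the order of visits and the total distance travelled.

Total distance 54 m via the nearest-neighbour route H → F → V → E → W → R → H.

From H: distances to unvisited — F=4, R=6, V=9, W=15, E=16. Nearest is F (4).
From F: distances to unvisited — V=6, R=8, E=11, W=13. Nearest is V (6).
From V: distances to unvisited — E=10, R=14, W=19. Nearest is E (10).
From E: distances to unvisited — W=17, R=19. Nearest is W (17).
From W: distances to unvisited — R=11. Nearest is R (11).
Return R→H: 6.
Total = 4 + 6 + 10 + 17 + 11 + 6 = 54.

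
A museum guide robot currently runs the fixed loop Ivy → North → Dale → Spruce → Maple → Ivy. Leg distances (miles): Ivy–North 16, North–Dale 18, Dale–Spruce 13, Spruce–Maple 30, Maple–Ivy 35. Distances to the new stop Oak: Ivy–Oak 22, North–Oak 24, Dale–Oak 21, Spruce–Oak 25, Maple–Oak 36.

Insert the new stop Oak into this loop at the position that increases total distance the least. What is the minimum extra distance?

Insertion cost between consecutive stops i–j is d(i,Oak) + d(Oak,j) − d(i,j):
  between Ivy and North: 22 + 24 − 16 = 30
  between North and Dale: 24 + 21 − 18 = 27
  between Dale and Spruce: 21 + 25 − 13 = 33
  between Spruce and Maple: 25 + 36 − 30 = 31
  between Maple and Ivy: 36 + 22 − 35 = 23
Cheapest insertion is between Maple and Ivy, adding 23.
New total = 112 + 23 = 135.

Adding 23 miles by placing Oak on the Maple–Ivy leg.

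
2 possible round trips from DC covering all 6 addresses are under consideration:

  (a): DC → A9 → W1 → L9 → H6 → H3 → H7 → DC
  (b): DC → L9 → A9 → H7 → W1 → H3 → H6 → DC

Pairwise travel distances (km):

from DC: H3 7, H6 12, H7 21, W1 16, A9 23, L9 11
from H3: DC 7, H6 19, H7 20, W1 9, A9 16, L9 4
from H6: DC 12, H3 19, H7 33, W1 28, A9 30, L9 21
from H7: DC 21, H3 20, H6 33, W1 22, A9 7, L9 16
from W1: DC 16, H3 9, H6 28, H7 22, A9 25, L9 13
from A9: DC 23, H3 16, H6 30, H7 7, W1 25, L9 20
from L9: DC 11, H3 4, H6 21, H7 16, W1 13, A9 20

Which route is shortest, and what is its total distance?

(a): 23 + 25 + 13 + 21 + 19 + 20 + 21 = 142
(b): 11 + 20 + 7 + 22 + 9 + 19 + 12 = 100

Shortest is (b), total 100 km.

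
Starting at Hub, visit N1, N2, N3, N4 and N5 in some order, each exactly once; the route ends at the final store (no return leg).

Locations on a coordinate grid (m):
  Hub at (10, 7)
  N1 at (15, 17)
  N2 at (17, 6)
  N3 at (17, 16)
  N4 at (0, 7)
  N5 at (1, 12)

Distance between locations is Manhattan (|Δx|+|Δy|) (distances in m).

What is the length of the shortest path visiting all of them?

There are 5! = 120 possible orderings.
Hub → N1 → N2 → N3 → N4 → N5: 15+13+10+26+6 = 70
Hub → N1 → N2 → N3 → N5 → N4: 15+13+10+20+6 = 64
Hub → N1 → N2 → N4 → N3 → N5: 15+13+18+26+20 = 92
Hub → N1 → N2 → N4 → N5 → N3: 15+13+18+6+20 = 72
Hub → N1 → N2 → N5 → N3 → N4: 15+13+22+20+26 = 96
Hub → N1 → N2 → N5 → N4 → N3: 15+13+22+6+26 = 82
Hub → N1 → N3 → N2 → N4 → N5: 15+3+10+18+6 = 52
Hub → N1 → N3 → N2 → N5 → N4: 15+3+10+22+6 = 56
Hub → N1 → N3 → N4 → N2 → N5: 15+3+26+18+22 = 84
Hub → N1 → N3 → N4 → N5 → N2: 15+3+26+6+22 = 72
Hub → N1 → N3 → N5 → N2 → N4: 15+3+20+22+18 = 78
Hub → N1 → N3 → N5 → N4 → N2: 15+3+20+6+18 = 62
Hub → N1 → N4 → N2 → N3 → N5: 15+25+18+10+20 = 88
Hub → N1 → N4 → N2 → N5 → N3: 15+25+18+22+20 = 100
… (106 more)
Hub → N2 → N3 → N1 → N5 → N4: 8+10+3+19+6 = 46  ← best
The minimum is 46.
One shortest path: Hub → N2 → N3 → N1 → N5 → N4.

46 m — the minimum one-way total.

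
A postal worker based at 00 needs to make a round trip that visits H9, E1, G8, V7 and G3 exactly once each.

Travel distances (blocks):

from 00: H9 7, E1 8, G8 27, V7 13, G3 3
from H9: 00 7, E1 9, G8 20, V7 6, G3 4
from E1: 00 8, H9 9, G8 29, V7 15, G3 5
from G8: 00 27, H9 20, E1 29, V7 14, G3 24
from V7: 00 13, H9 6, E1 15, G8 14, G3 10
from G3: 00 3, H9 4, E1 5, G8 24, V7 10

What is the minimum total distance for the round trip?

There are 60 distinct closed tours to check (reversals are equivalent).
00 - H9 - E1 - G8 - V7 - G3 - 00: 7+9+29+14+10+3 = 72
00 - H9 - E1 - G8 - G3 - V7 - 00: 7+9+29+24+10+13 = 92
00 - H9 - E1 - V7 - G8 - G3 - 00: 7+9+15+14+24+3 = 72
00 - H9 - E1 - V7 - G3 - G8 - 00: 7+9+15+10+24+27 = 92
00 - H9 - E1 - G3 - G8 - V7 - 00: 7+9+5+24+14+13 = 72
00 - H9 - E1 - G3 - V7 - G8 - 00: 7+9+5+10+14+27 = 72
00 - H9 - G8 - E1 - V7 - G3 - 00: 7+20+29+15+10+3 = 84
00 - H9 - G8 - E1 - G3 - V7 - 00: 7+20+29+5+10+13 = 84
00 - H9 - G8 - V7 - E1 - G3 - 00: 7+20+14+15+5+3 = 64
00 - H9 - G8 - V7 - G3 - E1 - 00: 7+20+14+10+5+8 = 64
00 - H9 - G8 - G3 - E1 - V7 - 00: 7+20+24+5+15+13 = 84
00 - H9 - G8 - G3 - V7 - E1 - 00: 7+20+24+10+15+8 = 84
00 - H9 - V7 - E1 - G8 - G3 - 00: 7+6+15+29+24+3 = 84
00 - H9 - V7 - E1 - G3 - G8 - 00: 7+6+15+5+24+27 = 84
… (46 more)
The minimum is 64.
One optimal route: 00 → H9 → G8 → V7 → E1 → G3 → 00 (or its reverse).

Shortest round trip = 64 blocks.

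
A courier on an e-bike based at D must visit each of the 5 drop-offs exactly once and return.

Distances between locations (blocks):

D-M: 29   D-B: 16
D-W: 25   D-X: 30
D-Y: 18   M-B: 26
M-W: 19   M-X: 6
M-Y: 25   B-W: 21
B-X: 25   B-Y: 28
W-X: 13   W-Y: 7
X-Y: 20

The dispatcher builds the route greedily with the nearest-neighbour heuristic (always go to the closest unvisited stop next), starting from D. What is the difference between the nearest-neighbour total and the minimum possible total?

From D: B=16, Y=18, W=25, M=29, X=30 → choose B (16).
From B: W=21, X=25, M=26, Y=28 → choose W (21).
From W: Y=7, X=13, M=19 → choose Y (7).
From Y: X=20, M=25 → choose X (20).
From X: M=6 → choose M (6).
NN route D → B → W → Y → X → M → D costs 99.
Optimal: D → B → M → X → W → Y → D costs 86 (by enumerating all 60 distinct tours).
Excess = 99 − 86 = 13.

13 blocks longer than the optimal tour.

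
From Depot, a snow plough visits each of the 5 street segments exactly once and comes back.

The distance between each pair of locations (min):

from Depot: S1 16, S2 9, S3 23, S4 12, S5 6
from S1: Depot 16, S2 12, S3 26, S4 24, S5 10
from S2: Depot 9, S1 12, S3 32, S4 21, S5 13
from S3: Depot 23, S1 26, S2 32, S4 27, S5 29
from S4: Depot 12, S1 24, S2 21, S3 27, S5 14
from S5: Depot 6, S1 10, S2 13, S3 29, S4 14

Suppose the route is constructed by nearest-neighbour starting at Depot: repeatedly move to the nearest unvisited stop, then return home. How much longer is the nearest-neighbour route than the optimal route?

Depot: S5=6, S2=9, S4=12, S1=16, S3=23 ⇒ S5
S5: S1=10, S2=13, S4=14, S3=29 ⇒ S1
S1: S2=12, S4=24, S3=26 ⇒ S2
S2: S4=21, S3=32 ⇒ S4
S4: S3=27 ⇒ S3
NN route Depot → S5 → S1 → S2 → S4 → S3 → Depot costs 99.
Optimal: Depot → S2 → S1 → S3 → S4 → S5 → Depot costs 94 (by enumerating all 60 distinct tours).
Excess = 99 − 94 = 5.

Excess over optimum: 5 min.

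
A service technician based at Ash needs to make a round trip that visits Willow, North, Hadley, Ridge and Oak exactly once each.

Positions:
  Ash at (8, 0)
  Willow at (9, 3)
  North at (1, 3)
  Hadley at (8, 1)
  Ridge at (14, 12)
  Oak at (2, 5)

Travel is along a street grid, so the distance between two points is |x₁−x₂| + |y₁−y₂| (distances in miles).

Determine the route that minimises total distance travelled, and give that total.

Ash→Willow→North→Hadley→Ridge→Oak→Ash: 4+8+9+17+19+11 = 68
Ash→Willow→North→Hadley→Oak→Ridge→Ash: 4+8+9+10+19+18 = 68
Ash→Willow→North→Ridge→Hadley→Oak→Ash: 4+8+22+17+10+11 = 72
Ash→Willow→North→Ridge→Oak→Hadley→Ash: 4+8+22+19+10+1 = 64
Ash→Willow→North→Oak→Hadley→Ridge→Ash: 4+8+3+10+17+18 = 60
Ash→Willow→North→Oak→Ridge→Hadley→Ash: 4+8+3+19+17+1 = 52
Ash→Willow→Hadley→North→Ridge→Oak→Ash: 4+3+9+22+19+11 = 68
Ash→Willow→Hadley→North→Oak→Ridge→Ash: 4+3+9+3+19+18 = 56
Ash→Willow→Hadley→Ridge→North→Oak→Ash: 4+3+17+22+3+11 = 60
Ash→Willow→Hadley→Ridge→Oak→North→Ash: 4+3+17+19+3+10 = 56
Ash→Willow→Hadley→Oak→North→Ridge→Ash: 4+3+10+3+22+18 = 60
Ash→Willow→Hadley→Oak→Ridge→North→Ash: 4+3+10+19+22+10 = 68
Ash→Willow→Ridge→North→Hadley→Oak→Ash: 4+14+22+9+10+11 = 70
Ash→Willow→Ridge→North→Oak→Hadley→Ash: 4+14+22+3+10+1 = 54
… (46 more)
Ash→Willow→Ridge→Oak→North→Hadley→Ash: 4+14+19+3+9+1 = 50  ← best
The minimum is 50.
One optimal route: Ash → Willow → Ridge → Oak → North → Hadley → Ash (or its reverse).

50 miles — the shortest possible round trip.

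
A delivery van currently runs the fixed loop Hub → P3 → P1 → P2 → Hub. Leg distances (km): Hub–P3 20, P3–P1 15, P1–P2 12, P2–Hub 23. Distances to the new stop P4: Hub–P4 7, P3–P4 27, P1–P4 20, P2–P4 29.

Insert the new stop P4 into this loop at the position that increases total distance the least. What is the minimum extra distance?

Insertion cost between consecutive stops i–j is d(i,P4) + d(P4,j) − d(i,j):
  between Hub and P3: 7 + 27 − 20 = 14
  between P3 and P1: 27 + 20 − 15 = 32
  between P1 and P2: 20 + 29 − 12 = 37
  between P2 and Hub: 29 + 7 − 23 = 13
Cheapest insertion is between P2 and Hub, adding 13.
New total = 70 + 13 = 83.

Minimum extra distance: 13 km, inserting P4 between P2 and Hub.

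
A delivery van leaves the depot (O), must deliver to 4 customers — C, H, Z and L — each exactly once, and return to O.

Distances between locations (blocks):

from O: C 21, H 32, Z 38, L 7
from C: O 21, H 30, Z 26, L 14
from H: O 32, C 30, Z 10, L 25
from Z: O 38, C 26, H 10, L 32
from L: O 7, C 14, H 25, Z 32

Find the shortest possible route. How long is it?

Shortest round trip = 89 blocks.

With 4 stops there are 4!/2 = 12 distinct round trips (a route and its reverse cost the same).
O→C→H→Z→L→O: 21+30+10+32+7 = 100
O→C→H→L→Z→O: 21+30+25+32+38 = 146
O→C→Z→H→L→O: 21+26+10+25+7 = 89
O→C→Z→L→H→O: 21+26+32+25+32 = 136
O→C→L→H→Z→O: 21+14+25+10+38 = 108
O→C→L→Z→H→O: 21+14+32+10+32 = 109
O→H→C→Z→L→O: 32+30+26+32+7 = 127
O→H→C→L→Z→O: 32+30+14+32+38 = 146
O→H→Z→C→L→O: 32+10+26+14+7 = 89
O→H→L→C→Z→O: 32+25+14+26+38 = 135
O→Z→C→H→L→O: 38+26+30+25+7 = 126
O→Z→H→C→L→O: 38+10+30+14+7 = 99
The minimum is 89.
One optimal route: O → C → Z → H → L → O (or its reverse).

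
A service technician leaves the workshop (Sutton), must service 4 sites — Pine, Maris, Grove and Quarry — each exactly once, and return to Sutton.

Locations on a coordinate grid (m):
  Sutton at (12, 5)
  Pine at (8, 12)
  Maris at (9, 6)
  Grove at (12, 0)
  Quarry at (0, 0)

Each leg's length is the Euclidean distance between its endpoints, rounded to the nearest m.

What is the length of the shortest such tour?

Shortest round trip = 40 m.

Sutton → Pine → Maris → Grove → Quarry → Sutton: 8+6+7+12+13 = 46
Sutton → Pine → Maris → Quarry → Grove → Sutton: 8+6+11+12+5 = 42
Sutton → Pine → Grove → Maris → Quarry → Sutton: 8+13+7+11+13 = 52
Sutton → Pine → Grove → Quarry → Maris → Sutton: 8+13+12+11+3 = 47
Sutton → Pine → Quarry → Maris → Grove → Sutton: 8+14+11+7+5 = 45
Sutton → Pine → Quarry → Grove → Maris → Sutton: 8+14+12+7+3 = 44
Sutton → Maris → Pine → Grove → Quarry → Sutton: 3+6+13+12+13 = 47
Sutton → Maris → Pine → Quarry → Grove → Sutton: 3+6+14+12+5 = 40
Sutton → Maris → Grove → Pine → Quarry → Sutton: 3+7+13+14+13 = 50
Sutton → Maris → Quarry → Pine → Grove → Sutton: 3+11+14+13+5 = 46
Sutton → Grove → Pine → Maris → Quarry → Sutton: 5+13+6+11+13 = 48
Sutton → Grove → Maris → Pine → Quarry → Sutton: 5+7+6+14+13 = 45
The minimum is 40.
One optimal route: Sutton → Maris → Pine → Quarry → Grove → Sutton (or its reverse).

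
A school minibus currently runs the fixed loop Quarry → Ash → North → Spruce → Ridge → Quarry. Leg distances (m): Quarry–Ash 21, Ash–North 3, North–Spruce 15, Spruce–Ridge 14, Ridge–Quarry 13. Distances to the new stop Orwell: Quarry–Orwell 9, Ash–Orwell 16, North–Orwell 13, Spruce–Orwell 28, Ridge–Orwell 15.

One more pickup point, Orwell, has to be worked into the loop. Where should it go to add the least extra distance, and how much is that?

Minimum extra distance: 4 m, inserting Orwell between Quarry and Ash.

Insertion cost between consecutive stops i–j is d(i,Orwell) + d(Orwell,j) − d(i,j):
  between Quarry and Ash: 9 + 16 − 21 = 4
  between Ash and North: 16 + 13 − 3 = 26
  between North and Spruce: 13 + 28 − 15 = 26
  between Spruce and Ridge: 28 + 15 − 14 = 29
  between Ridge and Quarry: 15 + 9 − 13 = 11
Cheapest insertion is between Quarry and Ash, adding 4.
New total = 66 + 4 = 70.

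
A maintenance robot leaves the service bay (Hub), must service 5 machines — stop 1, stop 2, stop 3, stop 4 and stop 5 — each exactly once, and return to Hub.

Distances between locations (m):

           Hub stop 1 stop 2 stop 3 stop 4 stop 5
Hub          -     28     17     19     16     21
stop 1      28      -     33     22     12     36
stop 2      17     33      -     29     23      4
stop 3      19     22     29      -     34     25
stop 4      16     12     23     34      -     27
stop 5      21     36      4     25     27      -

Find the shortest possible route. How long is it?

Minimum total distance: 96 m.

Hub → stop 1 → stop 2 → stop 3 → stop 4 → stop 5 → Hub: 28+33+29+34+27+21 = 172
Hub → stop 1 → stop 2 → stop 3 → stop 5 → stop 4 → Hub: 28+33+29+25+27+16 = 158
Hub → stop 1 → stop 2 → stop 4 → stop 3 → stop 5 → Hub: 28+33+23+34+25+21 = 164
Hub → stop 1 → stop 2 → stop 4 → stop 5 → stop 3 → Hub: 28+33+23+27+25+19 = 155
Hub → stop 1 → stop 2 → stop 5 → stop 3 → stop 4 → Hub: 28+33+4+25+34+16 = 140
Hub → stop 1 → stop 2 → stop 5 → stop 4 → stop 3 → Hub: 28+33+4+27+34+19 = 145
Hub → stop 1 → stop 3 → stop 2 → stop 4 → stop 5 → Hub: 28+22+29+23+27+21 = 150
Hub → stop 1 → stop 3 → stop 2 → stop 5 → stop 4 → Hub: 28+22+29+4+27+16 = 126
Hub → stop 1 → stop 3 → stop 4 → stop 2 → stop 5 → Hub: 28+22+34+23+4+21 = 132
Hub → stop 1 → stop 3 → stop 4 → stop 5 → stop 2 → Hub: 28+22+34+27+4+17 = 132
Hub → stop 1 → stop 3 → stop 5 → stop 2 → stop 4 → Hub: 28+22+25+4+23+16 = 118
Hub → stop 1 → stop 3 → stop 5 → stop 4 → stop 2 → Hub: 28+22+25+27+23+17 = 142
Hub → stop 1 → stop 4 → stop 2 → stop 3 → stop 5 → Hub: 28+12+23+29+25+21 = 138
Hub → stop 1 → stop 4 → stop 2 → stop 5 → stop 3 → Hub: 28+12+23+4+25+19 = 111
… (46 more)
Hub → stop 2 → stop 5 → stop 3 → stop 1 → stop 4 → Hub: 17+4+25+22+12+16 = 96  ← best
The minimum is 96.
One optimal route: Hub → stop 2 → stop 5 → stop 3 → stop 1 → stop 4 → Hub (or its reverse).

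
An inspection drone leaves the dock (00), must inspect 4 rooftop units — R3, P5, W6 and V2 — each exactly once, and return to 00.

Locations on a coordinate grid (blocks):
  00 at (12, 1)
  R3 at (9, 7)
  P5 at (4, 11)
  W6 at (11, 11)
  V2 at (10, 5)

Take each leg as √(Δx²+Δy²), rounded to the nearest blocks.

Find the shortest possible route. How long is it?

Shortest round trip = 29 blocks.

00 - R3 - P5 - W6 - V2 - 00: 7+6+7+6+4 = 30
00 - R3 - P5 - V2 - W6 - 00: 7+6+8+6+10 = 37
00 - R3 - W6 - P5 - V2 - 00: 7+4+7+8+4 = 30
00 - R3 - W6 - V2 - P5 - 00: 7+4+6+8+13 = 38
00 - R3 - V2 - P5 - W6 - 00: 7+2+8+7+10 = 34
00 - R3 - V2 - W6 - P5 - 00: 7+2+6+7+13 = 35
00 - P5 - R3 - W6 - V2 - 00: 13+6+4+6+4 = 33
00 - P5 - R3 - V2 - W6 - 00: 13+6+2+6+10 = 37
00 - P5 - W6 - R3 - V2 - 00: 13+7+4+2+4 = 30
00 - P5 - V2 - R3 - W6 - 00: 13+8+2+4+10 = 37
00 - W6 - R3 - P5 - V2 - 00: 10+4+6+8+4 = 32
00 - W6 - P5 - R3 - V2 - 00: 10+7+6+2+4 = 29
The minimum is 29.
One optimal route: 00 → W6 → P5 → R3 → V2 → 00 (or its reverse).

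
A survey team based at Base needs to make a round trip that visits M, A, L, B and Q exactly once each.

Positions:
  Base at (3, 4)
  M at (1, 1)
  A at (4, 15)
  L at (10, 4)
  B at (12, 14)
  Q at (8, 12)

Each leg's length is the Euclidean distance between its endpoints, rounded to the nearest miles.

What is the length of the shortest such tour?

Shortest round trip = 43 miles.

Base→M→A→L→B→Q→Base: 4+14+13+10+4+9 = 54
Base→M→A→L→Q→B→Base: 4+14+13+8+4+13 = 56
Base→M→A→B→L→Q→Base: 4+14+8+10+8+9 = 53
Base→M→A→B→Q→L→Base: 4+14+8+4+8+7 = 45
Base→M→A→Q→L→B→Base: 4+14+5+8+10+13 = 54
Base→M→A→Q→B→L→Base: 4+14+5+4+10+7 = 44
Base→M→L→A→B→Q→Base: 4+9+13+8+4+9 = 47
Base→M→L→A→Q→B→Base: 4+9+13+5+4+13 = 48
Base→M→L→B→A→Q→Base: 4+9+10+8+5+9 = 45
Base→M→L→B→Q→A→Base: 4+9+10+4+5+11 = 43
Base→M→L→Q→A→B→Base: 4+9+8+5+8+13 = 47
Base→M→L→Q→B→A→Base: 4+9+8+4+8+11 = 44
Base→M→B→A→L→Q→Base: 4+17+8+13+8+9 = 59
Base→M→B→A→Q→L→Base: 4+17+8+5+8+7 = 49
… (46 more)
The minimum is 43.
One optimal route: Base → M → L → B → Q → A → Base (or its reverse).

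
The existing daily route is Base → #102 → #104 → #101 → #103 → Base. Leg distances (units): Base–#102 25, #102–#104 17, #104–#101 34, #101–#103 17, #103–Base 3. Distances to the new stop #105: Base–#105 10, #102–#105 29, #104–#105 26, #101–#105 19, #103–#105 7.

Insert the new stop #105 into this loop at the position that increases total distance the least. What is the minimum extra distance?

Adding 9 by placing #105 on the #101–#103 leg.

Insertion cost between consecutive stops i–j is d(i,#105) + d(#105,j) − d(i,j):
  between Base and #102: 10 + 29 − 25 = 14
  between #102 and #104: 29 + 26 − 17 = 38
  between #104 and #101: 26 + 19 − 34 = 11
  between #101 and #103: 19 + 7 − 17 = 9
  between #103 and Base: 7 + 10 − 3 = 14
Cheapest insertion is between #101 and #103, adding 9.
New total = 96 + 9 = 105.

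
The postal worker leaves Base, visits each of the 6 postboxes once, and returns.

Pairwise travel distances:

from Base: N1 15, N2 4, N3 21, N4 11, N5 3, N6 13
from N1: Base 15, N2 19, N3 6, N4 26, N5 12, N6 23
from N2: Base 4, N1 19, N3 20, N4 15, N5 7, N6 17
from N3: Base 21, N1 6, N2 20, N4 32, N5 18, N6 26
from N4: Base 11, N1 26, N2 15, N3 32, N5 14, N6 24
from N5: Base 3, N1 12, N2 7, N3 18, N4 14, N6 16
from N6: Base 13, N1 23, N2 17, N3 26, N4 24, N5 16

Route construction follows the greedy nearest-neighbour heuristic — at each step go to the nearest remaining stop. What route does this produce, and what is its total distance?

Total distance 99 via the nearest-neighbour route Base → N5 → N2 → N4 → N6 → N1 → N3 → Base.

From Base: distances to unvisited — N5=3, N2=4, N4=11, N6=13, N1=15, N3=21. Nearest is N5 (3).
From N5: distances to unvisited — N2=7, N1=12, N4=14, N6=16, N3=18. Nearest is N2 (7).
From N2: distances to unvisited — N4=15, N6=17, N1=19, N3=20. Nearest is N4 (15).
From N4: distances to unvisited — N6=24, N1=26, N3=32. Nearest is N6 (24).
From N6: distances to unvisited — N1=23, N3=26. Nearest is N1 (23).
From N1: distances to unvisited — N3=6. Nearest is N3 (6).
Return N3→Base: 21.
Total = 3 + 7 + 15 + 24 + 23 + 6 + 21 = 99.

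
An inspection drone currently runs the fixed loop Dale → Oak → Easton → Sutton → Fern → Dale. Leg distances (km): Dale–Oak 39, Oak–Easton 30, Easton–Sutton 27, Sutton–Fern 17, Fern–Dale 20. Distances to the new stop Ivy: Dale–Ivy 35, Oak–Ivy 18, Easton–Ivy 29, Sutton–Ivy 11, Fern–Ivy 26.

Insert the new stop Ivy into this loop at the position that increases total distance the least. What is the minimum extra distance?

+13 km — insert Ivy between Easton and Sutton.

Insertion cost between consecutive stops i–j is d(i,Ivy) + d(Ivy,j) − d(i,j):
  between Dale and Oak: 35 + 18 − 39 = 14
  between Oak and Easton: 18 + 29 − 30 = 17
  between Easton and Sutton: 29 + 11 − 27 = 13
  between Sutton and Fern: 11 + 26 − 17 = 20
  between Fern and Dale: 26 + 35 − 20 = 41
Cheapest insertion is between Easton and Sutton, adding 13.
New total = 133 + 13 = 146.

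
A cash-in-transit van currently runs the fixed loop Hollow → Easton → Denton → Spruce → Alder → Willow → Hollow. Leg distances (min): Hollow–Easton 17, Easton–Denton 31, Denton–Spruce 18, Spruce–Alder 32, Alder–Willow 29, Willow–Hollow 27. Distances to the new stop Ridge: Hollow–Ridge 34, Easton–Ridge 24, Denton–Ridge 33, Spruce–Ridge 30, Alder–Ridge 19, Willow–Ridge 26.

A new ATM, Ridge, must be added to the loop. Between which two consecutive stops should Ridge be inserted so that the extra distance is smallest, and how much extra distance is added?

+16 min — insert Ridge between Alder and Willow.

Insertion cost between consecutive stops i–j is d(i,Ridge) + d(Ridge,j) − d(i,j):
  between Hollow and Easton: 34 + 24 − 17 = 41
  between Easton and Denton: 24 + 33 − 31 = 26
  between Denton and Spruce: 33 + 30 − 18 = 45
  between Spruce and Alder: 30 + 19 − 32 = 17
  between Alder and Willow: 19 + 26 − 29 = 16
  between Willow and Hollow: 26 + 34 − 27 = 33
Cheapest insertion is between Alder and Willow, adding 16.
New total = 154 + 16 = 170.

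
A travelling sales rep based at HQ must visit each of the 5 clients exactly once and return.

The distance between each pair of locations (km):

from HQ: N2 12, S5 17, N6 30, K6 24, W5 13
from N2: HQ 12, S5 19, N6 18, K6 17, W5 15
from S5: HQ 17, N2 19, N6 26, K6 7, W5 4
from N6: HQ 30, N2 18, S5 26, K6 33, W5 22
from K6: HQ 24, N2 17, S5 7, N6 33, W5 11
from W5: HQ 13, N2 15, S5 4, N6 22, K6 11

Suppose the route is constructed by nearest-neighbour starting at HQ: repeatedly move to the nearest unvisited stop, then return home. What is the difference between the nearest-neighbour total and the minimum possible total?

HQ: N2=12, W5=13, S5=17, K6=24, N6=30 ⇒ N2
N2: W5=15, K6=17, N6=18, S5=19 ⇒ W5
W5: S5=4, K6=11, N6=22 ⇒ S5
S5: K6=7, N6=26 ⇒ K6
K6: N6=33 ⇒ N6
NN route HQ → N2 → W5 → S5 → K6 → N6 → HQ costs 101.
Optimal: HQ → N2 → N6 → S5 → K6 → W5 → HQ costs 87 (by enumerating all 60 distinct tours).
Excess = 101 − 87 = 14.

The nearest-neighbour route is 14 km longer than optimal.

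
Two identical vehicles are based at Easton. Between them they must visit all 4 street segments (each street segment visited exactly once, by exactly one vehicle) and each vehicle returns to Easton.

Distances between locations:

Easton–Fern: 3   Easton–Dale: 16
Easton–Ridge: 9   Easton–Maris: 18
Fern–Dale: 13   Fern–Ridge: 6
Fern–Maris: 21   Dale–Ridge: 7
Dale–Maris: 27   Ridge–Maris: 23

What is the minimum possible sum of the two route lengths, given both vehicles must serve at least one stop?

There are 2^3 − 1 = 7 ways to divide the 4 stops into two non-empty groups. For each, the best each vehicle can do is its own shortest tour through its group:
  {Fern} + {Dale, Ridge, Maris}: 6 + 61 = 67
  {Dale} + {Fern, Ridge, Maris}: 32 + 50 = 82
  {Fern, Dale} + {Ridge, Maris}: 32 + 50 = 82
  {Ridge} + {Fern, Dale, Maris}: 18 + 61 = 79
  {Fern, Ridge} + {Dale, Maris}: 18 + 61 = 79
  {Dale, Ridge} + {Fern, Maris}: 32 + 42 = 74
  … (7 splits in total)
Best: vehicle 1 Easton → Fern → Easton = 6; vehicle 2 Easton → Ridge → Dale → Maris → Easton = 61; combined 67.

67 — the smallest possible combined total.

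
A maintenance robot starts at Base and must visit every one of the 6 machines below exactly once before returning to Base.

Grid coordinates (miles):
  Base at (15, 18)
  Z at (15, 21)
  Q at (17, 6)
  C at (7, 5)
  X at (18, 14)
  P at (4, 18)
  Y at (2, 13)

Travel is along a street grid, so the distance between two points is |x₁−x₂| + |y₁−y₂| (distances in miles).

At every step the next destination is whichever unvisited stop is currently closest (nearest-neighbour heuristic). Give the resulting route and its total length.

Nearest-neighbour total = 64 miles; route Base → Z → X → Q → C → Y → P → Base.

From Base: distances to unvisited — Z=3, X=7, P=11, Q=14, Y=18, C=21. Nearest is Z (3).
From Z: distances to unvisited — X=10, P=14, Q=17, Y=21, C=24. Nearest is X (10).
From X: distances to unvisited — Q=9, Y=17, P=18, C=20. Nearest is Q (9).
From Q: distances to unvisited — C=11, Y=22, P=25. Nearest is C (11).
From C: distances to unvisited — Y=13, P=16. Nearest is Y (13).
From Y: distances to unvisited — P=7. Nearest is P (7).
Return P→Base: 11.
Total = 3 + 10 + 9 + 11 + 13 + 7 + 11 = 64.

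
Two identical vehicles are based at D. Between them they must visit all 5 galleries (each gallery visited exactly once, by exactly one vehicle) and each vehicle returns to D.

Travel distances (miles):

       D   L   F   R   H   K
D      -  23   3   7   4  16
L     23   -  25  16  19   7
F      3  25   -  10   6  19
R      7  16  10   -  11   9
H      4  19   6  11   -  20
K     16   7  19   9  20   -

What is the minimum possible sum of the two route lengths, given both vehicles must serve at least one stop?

Minimum combined distance: 52 miles.

Try each way of splitting the stops between the two vehicles (each non-empty) and, for each split, find the best tour for each vehicle:
  {L} + {F, R, H, K}: 46 + 45 = 91
  {F} + {L, R, H, K}: 6 + 46 = 52
  {L, F} + {R, H, K}: 51 + 40 = 91
  {R} + {L, F, H, K}: 14 + 51 = 65
  {L, R} + {F, H, K}: 46 + 45 = 91
  {F, R} + {L, H, K}: 20 + 46 = 66
  … (15 splits in total)
Best: vehicle 1 D → F → D = 6; vehicle 2 D → R → K → L → H → D = 46; combined 52.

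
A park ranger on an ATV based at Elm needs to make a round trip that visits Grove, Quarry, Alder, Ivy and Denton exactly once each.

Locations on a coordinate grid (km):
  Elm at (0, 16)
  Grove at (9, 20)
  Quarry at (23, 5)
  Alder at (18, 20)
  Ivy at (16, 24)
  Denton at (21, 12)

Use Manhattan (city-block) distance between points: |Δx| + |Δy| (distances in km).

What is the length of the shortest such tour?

With 5 stops there are 5!/2 = 60 distinct round trips (a route and its reverse cost the same).
Elm→Grove→Quarry→Alder→Ivy→Denton→Elm: 13+29+20+6+17+25 = 110
Elm→Grove→Quarry→Alder→Denton→Ivy→Elm: 13+29+20+11+17+24 = 114
Elm→Grove→Quarry→Ivy→Alder→Denton→Elm: 13+29+26+6+11+25 = 110
Elm→Grove→Quarry→Ivy→Denton→Alder→Elm: 13+29+26+17+11+22 = 118
Elm→Grove→Quarry→Denton→Alder→Ivy→Elm: 13+29+9+11+6+24 = 92
Elm→Grove→Quarry→Denton→Ivy→Alder→Elm: 13+29+9+17+6+22 = 96
Elm→Grove→Alder→Quarry→Ivy→Denton→Elm: 13+9+20+26+17+25 = 110
Elm→Grove→Alder→Quarry→Denton→Ivy→Elm: 13+9+20+9+17+24 = 92
Elm→Grove→Alder→Ivy→Quarry→Denton→Elm: 13+9+6+26+9+25 = 88
Elm→Grove→Alder→Ivy→Denton→Quarry→Elm: 13+9+6+17+9+34 = 88
Elm→Grove→Alder→Denton→Quarry→Ivy→Elm: 13+9+11+9+26+24 = 92
Elm→Grove→Alder→Denton→Ivy→Quarry→Elm: 13+9+11+17+26+34 = 110
Elm→Grove→Ivy→Quarry→Alder→Denton→Elm: 13+11+26+20+11+25 = 106
Elm→Grove→Ivy→Quarry→Denton→Alder→Elm: 13+11+26+9+11+22 = 92
… (46 more)
Elm→Grove→Ivy→Alder→Quarry→Denton→Elm: 13+11+6+20+9+25 = 84  ← best
The minimum is 84.
One optimal route: Elm → Grove → Ivy → Alder → Quarry → Denton → Elm (or its reverse).

Shortest round trip = 84 km.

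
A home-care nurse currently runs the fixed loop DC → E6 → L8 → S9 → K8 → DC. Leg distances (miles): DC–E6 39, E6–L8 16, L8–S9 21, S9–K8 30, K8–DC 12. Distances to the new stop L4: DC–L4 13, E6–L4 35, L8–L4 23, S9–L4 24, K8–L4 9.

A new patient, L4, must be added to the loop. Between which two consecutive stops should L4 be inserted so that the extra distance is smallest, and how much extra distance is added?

Adding 3 miles by placing L4 on the S9–K8 leg.

Insertion cost between consecutive stops i–j is d(i,L4) + d(L4,j) − d(i,j):
  between DC and E6: 13 + 35 − 39 = 9
  between E6 and L8: 35 + 23 − 16 = 42
  between L8 and S9: 23 + 24 − 21 = 26
  between S9 and K8: 24 + 9 − 30 = 3
  between K8 and DC: 9 + 13 − 12 = 10
Cheapest insertion is between S9 and K8, adding 3.
New total = 118 + 3 = 121.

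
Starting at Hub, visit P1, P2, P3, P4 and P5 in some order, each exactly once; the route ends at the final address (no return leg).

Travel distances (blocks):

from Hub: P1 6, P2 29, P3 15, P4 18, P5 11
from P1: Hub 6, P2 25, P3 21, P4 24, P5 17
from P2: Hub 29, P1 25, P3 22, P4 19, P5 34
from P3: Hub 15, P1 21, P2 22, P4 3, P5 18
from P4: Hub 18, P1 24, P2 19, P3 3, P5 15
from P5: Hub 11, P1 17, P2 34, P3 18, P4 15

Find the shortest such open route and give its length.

Shortest open route: 63 blocks.

There are 5! = 120 possible orderings.
Hub → P1 → P2 → P3 → P4 → P5: 6+25+22+3+15 = 71
Hub → P1 → P2 → P3 → P5 → P4: 6+25+22+18+15 = 86
Hub → P1 → P2 → P4 → P3 → P5: 6+25+19+3+18 = 71
Hub → P1 → P2 → P4 → P5 → P3: 6+25+19+15+18 = 83
Hub → P1 → P2 → P5 → P3 → P4: 6+25+34+18+3 = 86
Hub → P1 → P2 → P5 → P4 → P3: 6+25+34+15+3 = 83
Hub → P1 → P3 → P2 → P4 → P5: 6+21+22+19+15 = 83
Hub → P1 → P3 → P2 → P5 → P4: 6+21+22+34+15 = 98
Hub → P1 → P3 → P4 → P2 → P5: 6+21+3+19+34 = 83
Hub → P1 → P3 → P4 → P5 → P2: 6+21+3+15+34 = 79
Hub → P1 → P3 → P5 → P2 → P4: 6+21+18+34+19 = 98
Hub → P1 → P3 → P5 → P4 → P2: 6+21+18+15+19 = 79
Hub → P1 → P4 → P2 → P3 → P5: 6+24+19+22+18 = 89
Hub → P1 → P4 → P2 → P5 → P3: 6+24+19+34+18 = 101
… (106 more)
Hub → P1 → P5 → P3 → P4 → P2: 6+17+18+3+19 = 63  ← best
The minimum is 63.
One shortest path: Hub → P1 → P5 → P3 → P4 → P2.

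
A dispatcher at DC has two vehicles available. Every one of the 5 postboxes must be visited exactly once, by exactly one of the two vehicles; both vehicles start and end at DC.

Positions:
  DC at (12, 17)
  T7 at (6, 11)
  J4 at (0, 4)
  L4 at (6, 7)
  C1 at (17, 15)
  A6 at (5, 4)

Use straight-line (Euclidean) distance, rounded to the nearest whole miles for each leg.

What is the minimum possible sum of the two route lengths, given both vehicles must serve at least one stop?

Minimum combined distance: 47 miles.

Try each way of splitting the stops between the two vehicles (each non-empty) and, for each split, find the best tour for each vehicle:
  {T7} + {J4, L4, C1, A6}: 16 + 45 = 61
  {J4} + {T7, L4, C1, A6}: 36 + 36 = 72
  {T7, J4} + {L4, C1, A6}: 35 + 36 = 71
  {L4} + {T7, J4, C1, A6}: 24 + 43 = 67
  {T7, L4} + {J4, C1, A6}: 24 + 44 = 68
  {J4, L4} + {T7, C1, A6}: 37 + 36 = 73
  … (15 splits in total)
  {C1} + {T7, J4, L4, A6}: 10 + 37 = 47  ← best
Best: vehicle 1 DC → C1 → DC = 10; vehicle 2 DC → T7 → J4 → A6 → L4 → DC = 37; combined 47.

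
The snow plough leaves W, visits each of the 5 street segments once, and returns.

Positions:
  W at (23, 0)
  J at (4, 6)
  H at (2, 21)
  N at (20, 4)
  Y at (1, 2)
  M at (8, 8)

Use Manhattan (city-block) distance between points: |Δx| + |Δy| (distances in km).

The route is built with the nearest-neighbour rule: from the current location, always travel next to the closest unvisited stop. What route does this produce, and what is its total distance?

98 km along W → N → M → J → Y → H → W.

At W the remaining stops are N 7, M 23, Y 24, J 25, H 42; go to N.
At N the remaining stops are M 16, J 18, Y 21, H 35; go to M.
At M the remaining stops are J 6, Y 13, H 19; go to J.
At J the remaining stops are Y 7, H 17; go to Y.
At Y the remaining stops are H 20; go to H.
Return H→W: 42.
Total = 7 + 16 + 6 + 7 + 20 + 42 = 98.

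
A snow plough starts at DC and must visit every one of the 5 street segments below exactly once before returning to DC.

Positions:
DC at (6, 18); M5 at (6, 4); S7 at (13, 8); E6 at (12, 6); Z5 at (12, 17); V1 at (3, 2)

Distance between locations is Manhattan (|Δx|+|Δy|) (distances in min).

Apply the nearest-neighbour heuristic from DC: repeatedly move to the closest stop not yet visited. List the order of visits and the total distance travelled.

Nearest-neighbour total = 52 min; route DC → Z5 → S7 → E6 → M5 → V1 → DC.

From DC: distances to unvisited — Z5=7, M5=14, S7=17, E6=18, V1=19. Nearest is Z5 (7).
From Z5: distances to unvisited — S7=10, E6=11, M5=19, V1=24. Nearest is S7 (10).
From S7: distances to unvisited — E6=3, M5=11, V1=16. Nearest is E6 (3).
From E6: distances to unvisited — M5=8, V1=13. Nearest is M5 (8).
From M5: distances to unvisited — V1=5. Nearest is V1 (5).
Return V1→DC: 19.
Total = 7 + 10 + 3 + 8 + 5 + 19 = 52.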